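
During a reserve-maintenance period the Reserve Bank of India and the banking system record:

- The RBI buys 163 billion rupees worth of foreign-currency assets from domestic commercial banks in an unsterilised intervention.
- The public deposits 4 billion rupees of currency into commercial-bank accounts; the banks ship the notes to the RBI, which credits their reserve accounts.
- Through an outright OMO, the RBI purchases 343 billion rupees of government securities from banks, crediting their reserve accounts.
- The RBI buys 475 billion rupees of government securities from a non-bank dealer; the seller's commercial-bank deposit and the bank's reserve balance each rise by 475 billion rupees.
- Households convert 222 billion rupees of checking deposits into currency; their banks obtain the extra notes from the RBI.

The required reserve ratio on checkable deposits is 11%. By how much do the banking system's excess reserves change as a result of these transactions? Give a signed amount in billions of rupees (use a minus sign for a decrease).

+734.73 billion

FX purchase 163 billion rupees: reserves +163B, deposits 0.
Currency deposit 4 billion rupees: reserves +4B, deposits +4B.
OMO purchase (from banks) 343 billion rupees: reserves +343B, deposits 0.
Asset purchase (from non-banks) 475 billion rupees: reserves +475B, deposits +475B.
Currency withdrawal 222 billion rupees: reserves −222B, deposits −222B.
Totals: Δreserves = +763B, Δdeposits = +257B.
Δrequired reserves = 11% × +257B = +28.27B.
Δexcess reserves = Δreserves − Δrequired = +763B − (+28.27B) = +734.73 billion.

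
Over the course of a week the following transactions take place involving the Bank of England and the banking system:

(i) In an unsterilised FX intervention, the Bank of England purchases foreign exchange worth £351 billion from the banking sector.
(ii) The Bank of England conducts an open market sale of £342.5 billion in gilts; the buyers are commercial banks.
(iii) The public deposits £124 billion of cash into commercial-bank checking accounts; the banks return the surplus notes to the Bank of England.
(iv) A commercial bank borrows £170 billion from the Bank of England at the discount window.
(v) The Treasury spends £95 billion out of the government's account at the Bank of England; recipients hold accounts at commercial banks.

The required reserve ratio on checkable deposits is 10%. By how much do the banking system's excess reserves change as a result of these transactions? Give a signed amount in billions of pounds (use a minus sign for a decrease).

+£375.6 billion

FX purchase £351 billion: reserves +£351B, deposits 0.
OMO sale (to banks) £342.5 billion: reserves −£342.5B, deposits 0.
Currency deposit £124 billion: reserves +£124B, deposits +£124B.
Discount-window loan £170 billion: reserves +£170B, deposits 0.
Government spending £95 billion: reserves +£95B, deposits +£95B.
Totals: Δreserves = +£397.5B, Δdeposits = +£219B.
Δrequired reserves = 10% × +£219B = +£21.9B.
Δexcess reserves = Δreserves − Δrequired = +£397.5B − (+£21.9B) = +£375.6 billion.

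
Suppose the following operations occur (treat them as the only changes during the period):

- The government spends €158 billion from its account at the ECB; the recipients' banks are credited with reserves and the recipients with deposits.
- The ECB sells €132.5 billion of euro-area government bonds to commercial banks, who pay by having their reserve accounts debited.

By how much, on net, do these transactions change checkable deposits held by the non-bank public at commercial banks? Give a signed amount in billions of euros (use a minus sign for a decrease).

+€158 billion

ECB balance sheet:
  Assets:      Securities −€132.5B
  Liabilities: Bank reserves +€25.5B, Government deposits −€158B
Commercial banking system:
  Assets:      Reserves at CB +€25.5B, Securities +€132.5B
  Liabilities: Checkable deposits +€158B
So the change in checkable deposits held by the non-bank public at commercial banks is +€158 billion.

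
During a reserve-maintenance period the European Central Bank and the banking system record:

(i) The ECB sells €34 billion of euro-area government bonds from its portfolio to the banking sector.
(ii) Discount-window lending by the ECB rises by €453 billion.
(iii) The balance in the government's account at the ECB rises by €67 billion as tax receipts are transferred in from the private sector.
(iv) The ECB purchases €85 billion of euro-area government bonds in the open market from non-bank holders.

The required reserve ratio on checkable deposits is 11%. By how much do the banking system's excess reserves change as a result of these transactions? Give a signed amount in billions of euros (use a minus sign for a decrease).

+€435.02 billion

OMO sale (to banks) €34 billion: reserves −€34B, deposits 0.
Discount-window loan €453 billion: reserves +€453B, deposits 0.
Government account inflow €67 billion: reserves −€67B, deposits −€67B.
Asset purchase (from non-banks) €85 billion: reserves +€85B, deposits +€85B.
Totals: Δreserves = +€437B, Δdeposits = +€18B.
Δrequired reserves = 11% × +€18B = +€1.98B.
Δexcess reserves = Δreserves − Δrequired = +€437B − (+€1.98B) = +€435.02 billion.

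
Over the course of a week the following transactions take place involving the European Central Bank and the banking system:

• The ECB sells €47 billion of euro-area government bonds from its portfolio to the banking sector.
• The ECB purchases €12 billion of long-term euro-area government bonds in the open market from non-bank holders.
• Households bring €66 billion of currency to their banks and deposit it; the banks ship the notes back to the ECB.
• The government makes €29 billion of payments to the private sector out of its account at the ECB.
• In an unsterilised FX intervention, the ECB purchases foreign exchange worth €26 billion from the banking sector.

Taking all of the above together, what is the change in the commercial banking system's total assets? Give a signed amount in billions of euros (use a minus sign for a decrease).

+€107 billion

ECB balance sheet:
  Assets:      Securities −€35B, Foreign assets +€26B
  Liabilities: Bank reserves +€86B, Currency in circulation −€66B, Government deposits −€29B
Commercial banking system:
  Assets:      Reserves at CB +€86B, Securities +€47B, Foreign assets −€26B
  Liabilities: Checkable deposits +€107B
Change in total bank assets = +€107 billion.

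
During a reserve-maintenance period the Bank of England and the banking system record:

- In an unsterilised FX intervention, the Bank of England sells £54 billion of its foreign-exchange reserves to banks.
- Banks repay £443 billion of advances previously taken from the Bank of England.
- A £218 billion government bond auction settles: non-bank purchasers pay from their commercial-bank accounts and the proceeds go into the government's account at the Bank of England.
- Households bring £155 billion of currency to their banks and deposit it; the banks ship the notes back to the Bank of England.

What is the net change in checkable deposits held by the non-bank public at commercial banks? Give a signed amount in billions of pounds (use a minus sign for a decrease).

FX sale £54 billion: the counterparty is a bank, so public deposits are unchanged → 0.
Discount-window repayment £443 billion: the counterparty is a bank, so public deposits are unchanged → 0.
Government account inflow £218 billion: non-bank counterparties' bank balances fall → −£218B.
Currency deposit £155 billion: non-bank counterparties' bank balances rise → +£155B.
Net: 0 + 0 − 218 + 155 = -£63 billion.

-£63 billion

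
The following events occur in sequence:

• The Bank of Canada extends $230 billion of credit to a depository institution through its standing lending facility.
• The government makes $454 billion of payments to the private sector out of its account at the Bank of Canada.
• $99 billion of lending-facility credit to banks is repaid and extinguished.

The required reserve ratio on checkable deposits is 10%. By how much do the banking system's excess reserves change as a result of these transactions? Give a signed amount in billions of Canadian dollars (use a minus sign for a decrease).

Discount-window loan $230 billion: reserves +$230B, deposits 0.
Government spending $454 billion: reserves +$454B, deposits +$454B.
Discount-window repayment $99 billion: reserves −$99B, deposits 0.
Totals: Δreserves = +$585B, Δdeposits = +$454B.
Δrequired reserves = 10% × +$454B = +$45.4B.
Δexcess reserves = Δreserves − Δrequired = +$585B − (+$45.4B) = +$539.6 billion.

+$539.6 billion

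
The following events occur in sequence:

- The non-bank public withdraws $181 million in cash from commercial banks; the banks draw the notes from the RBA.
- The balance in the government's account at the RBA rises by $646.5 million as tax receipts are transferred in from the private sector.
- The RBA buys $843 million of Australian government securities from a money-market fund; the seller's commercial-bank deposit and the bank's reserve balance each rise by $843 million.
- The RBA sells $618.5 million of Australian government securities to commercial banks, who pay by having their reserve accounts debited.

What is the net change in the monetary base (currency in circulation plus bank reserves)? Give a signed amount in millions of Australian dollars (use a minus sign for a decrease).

Currency withdrawal $181 million: just a shift between currency and reserves — both are base money → 0.
Government account inflow $646.5 million: reserves shift to a non-base liability → −$646.5M.
Asset purchase (from non-banks) $843 million: RBA balance sheet expands → +$843M.
OMO sale (to banks) $618.5 million: RBA balance sheet contracts → −$618.5M.
Net: 0 − 646.5 + 843 − 618.5 = -$422 million.

-$422 million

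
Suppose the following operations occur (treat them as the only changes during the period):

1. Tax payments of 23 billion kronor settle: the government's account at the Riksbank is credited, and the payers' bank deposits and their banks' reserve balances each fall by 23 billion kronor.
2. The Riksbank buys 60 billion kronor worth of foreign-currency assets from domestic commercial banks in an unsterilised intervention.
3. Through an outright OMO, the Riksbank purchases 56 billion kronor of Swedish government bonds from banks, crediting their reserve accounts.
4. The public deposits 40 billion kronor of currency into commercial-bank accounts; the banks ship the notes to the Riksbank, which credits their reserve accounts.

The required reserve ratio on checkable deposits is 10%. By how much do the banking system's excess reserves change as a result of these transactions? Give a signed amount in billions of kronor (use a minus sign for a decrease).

Government account inflow 23 billion kronor: reserves −23B, deposits −23B.
FX purchase 60 billion kronor: reserves +60B, deposits 0.
OMO purchase (from banks) 56 billion kronor: reserves +56B, deposits 0.
Currency deposit 40 billion kronor: reserves +40B, deposits +40B.
Totals: Δreserves = +133B, Δdeposits = +17B.
Δrequired reserves = 10% × +17B = +1.7B.
Δexcess reserves = Δreserves − Δrequired = +133B − (+1.7B) = +131.3 billion.

+131.3 billion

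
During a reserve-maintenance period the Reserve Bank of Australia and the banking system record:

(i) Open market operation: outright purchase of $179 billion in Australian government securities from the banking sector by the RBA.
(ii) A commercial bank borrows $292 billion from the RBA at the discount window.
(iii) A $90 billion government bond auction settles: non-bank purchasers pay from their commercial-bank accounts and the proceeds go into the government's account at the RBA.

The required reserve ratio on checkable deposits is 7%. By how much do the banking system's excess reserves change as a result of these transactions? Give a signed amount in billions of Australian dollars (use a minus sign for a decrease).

OMO purchase (from banks) $179 billion: reserves +$179B, deposits 0.
Discount-window loan $292 billion: reserves +$292B, deposits 0.
Government account inflow $90 billion: reserves −$90B, deposits −$90B.
Totals: Δreserves = +$381B, Δdeposits = −$90B.
Δrequired reserves = 7% × −$90B = −$6.3B.
Δexcess reserves = Δreserves − Δrequired = +$381B − (−$6.3B) = +$387.3 billion.

+$387.3 billion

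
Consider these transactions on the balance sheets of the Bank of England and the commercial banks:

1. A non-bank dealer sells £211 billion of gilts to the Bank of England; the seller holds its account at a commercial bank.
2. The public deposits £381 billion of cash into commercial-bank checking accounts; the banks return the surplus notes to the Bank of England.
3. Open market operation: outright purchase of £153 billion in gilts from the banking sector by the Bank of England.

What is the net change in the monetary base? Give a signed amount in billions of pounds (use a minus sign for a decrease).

Asset purchase (from non-banks) £211 billion: Bank of England balance sheet expands → +£211B.
Currency deposit £381 billion: just a shift between currency and reserves — both are base money → 0.
OMO purchase (from banks) £153 billion: Bank of England balance sheet expands → +£153B.
Net: 211 + 0 + 153 = +£364 billion.

+£364 billion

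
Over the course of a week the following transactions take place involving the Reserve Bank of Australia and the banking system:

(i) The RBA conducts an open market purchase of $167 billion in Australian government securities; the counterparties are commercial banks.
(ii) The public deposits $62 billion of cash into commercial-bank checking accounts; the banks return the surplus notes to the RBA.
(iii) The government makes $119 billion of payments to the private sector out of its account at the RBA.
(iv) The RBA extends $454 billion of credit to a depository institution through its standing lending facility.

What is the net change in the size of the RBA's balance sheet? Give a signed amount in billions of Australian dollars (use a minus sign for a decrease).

+$621 billion

RBA balance sheet:
  Assets:      Securities +$167B, Loans to banks +$454B
  Liabilities: Bank reserves +$802B, Currency in circulation −$62B, Government deposits −$119B
Change in total RBA assets = +$621 billion.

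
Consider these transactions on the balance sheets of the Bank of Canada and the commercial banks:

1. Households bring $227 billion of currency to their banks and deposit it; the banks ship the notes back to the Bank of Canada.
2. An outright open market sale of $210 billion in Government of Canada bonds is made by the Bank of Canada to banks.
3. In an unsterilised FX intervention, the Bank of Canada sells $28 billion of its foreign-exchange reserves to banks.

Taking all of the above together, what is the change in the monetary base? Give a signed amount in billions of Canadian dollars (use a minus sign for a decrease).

-$238 billion

Currency deposit $227 billion: just a shift between currency and reserves — both are base money → 0.
OMO sale (to banks) $210 billion: Bank of Canada balance sheet contracts → −$210B.
FX sale $28 billion: Bank of Canada balance sheet contracts → −$28B.
Net: 0 − 210 − 28 = -$238 billion.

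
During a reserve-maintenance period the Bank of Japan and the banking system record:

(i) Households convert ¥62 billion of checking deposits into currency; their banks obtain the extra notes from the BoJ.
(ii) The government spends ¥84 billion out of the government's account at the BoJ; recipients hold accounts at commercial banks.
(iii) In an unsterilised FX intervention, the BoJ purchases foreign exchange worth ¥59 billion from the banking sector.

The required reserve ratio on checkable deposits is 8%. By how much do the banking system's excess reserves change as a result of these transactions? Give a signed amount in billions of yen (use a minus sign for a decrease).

Currency withdrawal ¥62 billion: reserves −¥62B, deposits −¥62B.
Government spending ¥84 billion: reserves +¥84B, deposits +¥84B.
FX purchase ¥59 billion: reserves +¥59B, deposits 0.
Totals: Δreserves = +¥81B, Δdeposits = +¥22B.
Δrequired reserves = 8% × +¥22B = +¥1.76B.
Δexcess reserves = Δreserves − Δrequired = +¥81B − (+¥1.76B) = +¥79.24 billion.

+¥79.24 billion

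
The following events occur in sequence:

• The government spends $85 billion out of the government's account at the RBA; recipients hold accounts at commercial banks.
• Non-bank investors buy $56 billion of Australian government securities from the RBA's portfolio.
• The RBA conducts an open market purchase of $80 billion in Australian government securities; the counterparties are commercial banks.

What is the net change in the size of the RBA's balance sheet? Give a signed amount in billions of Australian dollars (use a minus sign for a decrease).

RBA balance sheet:
  Assets:      Securities +$24B
  Liabilities: Bank reserves +$109B, Government deposits −$85B
Commercial banking system:
  Assets:      Reserves at CB +$109B, Securities −$80B
  Liabilities: Checkable deposits +$29B
Change in total RBA assets = +$24 billion.

+$24 billion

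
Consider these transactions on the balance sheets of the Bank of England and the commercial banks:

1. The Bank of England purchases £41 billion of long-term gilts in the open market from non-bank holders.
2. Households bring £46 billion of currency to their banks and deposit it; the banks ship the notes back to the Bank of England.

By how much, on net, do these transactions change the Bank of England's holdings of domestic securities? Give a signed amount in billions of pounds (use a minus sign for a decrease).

+£41 billion

Bank of England balance sheet:
  Assets:      Securities +£41B
  Liabilities: Bank reserves +£87B, Currency in circulation −£46B
So the change in the Bank of England's holdings of domestic securities is +£41 billion.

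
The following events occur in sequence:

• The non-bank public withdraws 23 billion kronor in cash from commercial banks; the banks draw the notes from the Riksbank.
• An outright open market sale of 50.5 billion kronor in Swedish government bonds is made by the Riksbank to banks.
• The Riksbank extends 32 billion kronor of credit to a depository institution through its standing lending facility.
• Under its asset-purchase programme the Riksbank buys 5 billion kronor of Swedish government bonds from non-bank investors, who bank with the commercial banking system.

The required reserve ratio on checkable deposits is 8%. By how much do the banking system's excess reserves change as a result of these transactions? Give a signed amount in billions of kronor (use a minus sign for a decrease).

-35.06 billion

Currency withdrawal 23 billion kronor: reserves −23B, deposits −23B.
OMO sale (to banks) 50.5 billion kronor: reserves −50.5B, deposits 0.
Discount-window loan 32 billion kronor: reserves +32B, deposits 0.
Asset purchase (from non-banks) 5 billion kronor: reserves +5B, deposits +5B.
Totals: Δreserves = −36.5B, Δdeposits = −18B.
Δrequired reserves = 8% × −18B = −1.44B.
Δexcess reserves = Δreserves − Δrequired = −36.5B − (−1.44B) = -35.06 billion.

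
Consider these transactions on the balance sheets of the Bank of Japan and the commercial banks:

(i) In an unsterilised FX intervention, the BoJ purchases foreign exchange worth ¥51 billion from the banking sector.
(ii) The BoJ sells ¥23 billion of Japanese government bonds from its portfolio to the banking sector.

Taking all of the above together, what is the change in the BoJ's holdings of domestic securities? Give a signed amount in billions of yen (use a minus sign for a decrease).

-¥23 billion

BoJ balance sheet:
  Assets:      Securities −¥23B, Foreign assets +¥51B
  Liabilities: Bank reserves +¥28B
So the change in the BoJ's holdings of domestic securities is -¥23 billion.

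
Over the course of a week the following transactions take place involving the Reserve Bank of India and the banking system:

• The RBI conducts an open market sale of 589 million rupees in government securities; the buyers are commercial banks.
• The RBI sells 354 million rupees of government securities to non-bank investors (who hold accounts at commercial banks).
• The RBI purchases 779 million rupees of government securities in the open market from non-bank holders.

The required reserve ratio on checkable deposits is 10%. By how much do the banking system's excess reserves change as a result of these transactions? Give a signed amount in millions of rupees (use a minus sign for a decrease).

-206.5 million

OMO sale (to banks) 589 million rupees: reserves −589M, deposits 0.
Asset sale (to non-banks) 354 million rupees: reserves −354M, deposits −354M.
Asset purchase (from non-banks) 779 million rupees: reserves +779M, deposits +779M.
Totals: Δreserves = −164M, Δdeposits = +425M.
Δrequired reserves = 10% × +425M = +42.5M.
Δexcess reserves = Δreserves − Δrequired = −164M − (+42.5M) = -206.5 million.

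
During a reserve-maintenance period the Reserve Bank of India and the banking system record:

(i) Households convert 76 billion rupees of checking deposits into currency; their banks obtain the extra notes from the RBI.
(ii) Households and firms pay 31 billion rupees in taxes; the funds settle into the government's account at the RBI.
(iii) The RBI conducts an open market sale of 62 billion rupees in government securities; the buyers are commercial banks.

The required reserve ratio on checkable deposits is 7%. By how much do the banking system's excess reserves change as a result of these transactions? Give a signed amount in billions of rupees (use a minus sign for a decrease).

Currency withdrawal 76 billion rupees: reserves −76B, deposits −76B.
Government account inflow 31 billion rupees: reserves −31B, deposits −31B.
OMO sale (to banks) 62 billion rupees: reserves −62B, deposits 0.
Totals: Δreserves = −169B, Δdeposits = −107B.
Δrequired reserves = 7% × −107B = −7.49B.
Δexcess reserves = Δreserves − Δrequired = −169B − (−7.49B) = -161.51 billion.

-161.51 billion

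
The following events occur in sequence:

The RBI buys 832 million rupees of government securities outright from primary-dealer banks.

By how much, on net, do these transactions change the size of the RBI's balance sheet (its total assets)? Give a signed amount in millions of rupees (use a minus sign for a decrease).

+832 million

OMO purchase (from banks) 832 million rupees: an RBI asset is acquired → +832M.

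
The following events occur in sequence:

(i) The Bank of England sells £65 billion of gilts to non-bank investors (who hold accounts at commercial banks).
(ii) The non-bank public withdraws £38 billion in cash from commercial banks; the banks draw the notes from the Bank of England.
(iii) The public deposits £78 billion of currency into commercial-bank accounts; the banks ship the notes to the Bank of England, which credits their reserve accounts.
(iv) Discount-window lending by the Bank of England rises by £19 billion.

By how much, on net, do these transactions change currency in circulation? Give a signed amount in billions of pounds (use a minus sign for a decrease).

Bank of England balance sheet:
  Assets:      Securities −£65B, Loans to banks +£19B
  Liabilities: Bank reserves −£6B, Currency in circulation −£40B
Commercial banking system:
  Assets:      Reserves at CB −£6B
  Liabilities: Checkable deposits −£25B, Borrowings from CB +£19B
So the change in currency in circulation is -£40 billion.

-£40 billion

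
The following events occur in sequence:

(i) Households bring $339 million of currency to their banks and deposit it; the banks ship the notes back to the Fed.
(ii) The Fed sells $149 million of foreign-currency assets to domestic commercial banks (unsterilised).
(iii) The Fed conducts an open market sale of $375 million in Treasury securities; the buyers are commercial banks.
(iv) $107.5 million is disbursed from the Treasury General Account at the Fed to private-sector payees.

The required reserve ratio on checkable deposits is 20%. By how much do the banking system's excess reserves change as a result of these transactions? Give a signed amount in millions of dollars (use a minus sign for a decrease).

Currency deposit $339 million: reserves +$339M, deposits +$339M.
FX sale $149 million: reserves −$149M, deposits 0.
OMO sale (to banks) $375 million: reserves −$375M, deposits 0.
Government spending $107.5 million: reserves +$107.5M, deposits +$107.5M.
Totals: Δreserves = −$77.5M, Δdeposits = +$446.5M.
Δrequired reserves = 20% × +$446.5M = +$89.3M.
Δexcess reserves = Δreserves − Δrequired = −$77.5M − (+$89.3M) = -$166.8 million.

-$166.8 million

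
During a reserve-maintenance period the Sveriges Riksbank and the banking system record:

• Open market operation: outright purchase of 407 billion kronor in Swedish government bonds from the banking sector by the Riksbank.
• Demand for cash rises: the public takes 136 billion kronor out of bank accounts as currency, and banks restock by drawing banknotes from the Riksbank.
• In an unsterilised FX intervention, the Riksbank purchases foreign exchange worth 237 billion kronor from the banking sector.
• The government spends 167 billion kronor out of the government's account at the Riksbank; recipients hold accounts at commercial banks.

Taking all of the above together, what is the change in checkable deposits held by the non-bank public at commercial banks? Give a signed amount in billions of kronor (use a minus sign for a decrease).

+31 billion

Riksbank balance sheet:
  Assets:      Securities +407B, Foreign assets +237B
  Liabilities: Bank reserves +675B, Currency in circulation +136B, Government deposits −167B
Commercial banking system:
  Assets:      Reserves at CB +675B, Securities −407B, Foreign assets −237B
  Liabilities: Checkable deposits +31B
So the change in checkable deposits held by the non-bank public at commercial banks is +31 billion.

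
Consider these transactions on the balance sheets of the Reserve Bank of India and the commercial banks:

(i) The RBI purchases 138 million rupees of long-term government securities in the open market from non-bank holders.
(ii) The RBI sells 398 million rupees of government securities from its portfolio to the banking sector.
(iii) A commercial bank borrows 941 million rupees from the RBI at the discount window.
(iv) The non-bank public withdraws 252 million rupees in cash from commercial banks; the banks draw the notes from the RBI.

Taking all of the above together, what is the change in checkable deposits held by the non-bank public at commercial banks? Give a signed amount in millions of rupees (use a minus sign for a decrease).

RBI balance sheet:
  Assets:      Securities −260M, Loans to banks +941M
  Liabilities: Bank reserves +429M, Currency in circulation +252M
Commercial banking system:
  Assets:      Reserves at CB +429M, Securities +398M
  Liabilities: Checkable deposits −114M, Borrowings from CB +941M
So the change in checkable deposits held by the non-bank public at commercial banks is -114 million.

-114 million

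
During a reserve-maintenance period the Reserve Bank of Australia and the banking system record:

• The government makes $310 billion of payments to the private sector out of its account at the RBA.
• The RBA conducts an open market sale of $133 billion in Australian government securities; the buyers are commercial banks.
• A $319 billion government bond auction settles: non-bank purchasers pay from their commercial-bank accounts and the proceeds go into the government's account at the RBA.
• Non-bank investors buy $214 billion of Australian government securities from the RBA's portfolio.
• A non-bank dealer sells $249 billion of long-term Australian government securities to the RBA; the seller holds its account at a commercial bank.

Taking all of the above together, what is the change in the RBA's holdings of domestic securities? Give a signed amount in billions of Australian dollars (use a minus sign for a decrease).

RBA balance sheet:
  Assets:      Securities −$98B
  Liabilities: Bank reserves −$107B, Government deposits +$9B
Commercial banking system:
  Assets:      Reserves at CB −$107B, Securities +$133B
  Liabilities: Checkable deposits +$26B
So the change in the RBA's holdings of domestic securities is -$98 billion.

-$98 billion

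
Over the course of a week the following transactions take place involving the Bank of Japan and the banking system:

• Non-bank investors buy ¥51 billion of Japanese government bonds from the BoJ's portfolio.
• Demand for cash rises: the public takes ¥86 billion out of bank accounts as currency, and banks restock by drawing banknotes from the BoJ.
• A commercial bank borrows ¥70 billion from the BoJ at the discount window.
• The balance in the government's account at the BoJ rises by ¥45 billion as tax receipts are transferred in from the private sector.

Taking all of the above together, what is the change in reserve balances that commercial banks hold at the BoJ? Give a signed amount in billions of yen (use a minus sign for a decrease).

Asset sale (to non-banks) ¥51 billion: the non-bank buyers' banks settle from reserves → −¥51B.
Currency withdrawal ¥86 billion: banks swap reserves for currency → −¥86B.
Discount-window loan ¥70 billion: the loan is credited to the bank's reserve account → +¥70B.
Government account inflow ¥45 billion: funds move from bank reserves into the government account → −¥45B.
Net: −51 − 86 + 70 − 45 = -¥112 billion.

-¥112 billion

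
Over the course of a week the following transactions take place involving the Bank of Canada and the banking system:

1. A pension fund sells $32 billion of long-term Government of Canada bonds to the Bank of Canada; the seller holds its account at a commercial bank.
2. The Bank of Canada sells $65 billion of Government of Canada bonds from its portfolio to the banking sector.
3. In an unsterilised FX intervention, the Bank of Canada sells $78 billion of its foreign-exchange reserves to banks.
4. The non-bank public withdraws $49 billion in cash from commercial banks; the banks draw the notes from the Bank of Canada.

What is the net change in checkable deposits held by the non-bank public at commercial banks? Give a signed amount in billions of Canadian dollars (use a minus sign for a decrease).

Asset purchase (from non-banks) $32 billion: non-bank counterparties' bank balances rise → +$32B.
OMO sale (to banks) $65 billion: the counterparty is a bank, so public deposits are unchanged → 0.
FX sale $78 billion: the counterparty is a bank, so public deposits are unchanged → 0.
Currency withdrawal $49 billion: non-bank counterparties' bank balances fall → −$49B.
Net: 32 + 0 + 0 − 49 = -$17 billion.

-$17 billion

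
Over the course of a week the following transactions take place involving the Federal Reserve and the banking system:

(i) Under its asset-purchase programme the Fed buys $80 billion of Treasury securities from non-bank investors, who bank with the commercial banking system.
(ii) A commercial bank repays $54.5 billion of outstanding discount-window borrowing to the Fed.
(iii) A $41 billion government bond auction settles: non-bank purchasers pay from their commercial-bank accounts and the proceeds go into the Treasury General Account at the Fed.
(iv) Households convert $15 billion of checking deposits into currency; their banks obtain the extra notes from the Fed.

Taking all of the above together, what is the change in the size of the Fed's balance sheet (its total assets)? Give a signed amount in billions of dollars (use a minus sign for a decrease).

+$25.5 billion

Fed balance sheet:
  Assets:      Securities +$80B, Loans to banks −$54.5B
  Liabilities: Bank reserves −$30.5B, Currency in circulation +$15B, Government deposits +$41B
Change in total Fed assets = +$25.5 billion.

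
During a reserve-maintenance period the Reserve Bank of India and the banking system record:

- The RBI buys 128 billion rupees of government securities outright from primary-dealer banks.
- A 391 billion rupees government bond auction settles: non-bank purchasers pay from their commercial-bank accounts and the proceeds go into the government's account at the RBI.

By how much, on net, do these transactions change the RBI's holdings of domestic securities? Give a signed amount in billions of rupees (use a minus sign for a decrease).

OMO purchase (from banks) 128 billion rupees: securities added to the RBI's portfolio → +128B.
Government account inflow 391 billion rupees: the RBI's securities portfolio is untouched → 0.
Net: 128 + 0 = +128 billion.

+128 billion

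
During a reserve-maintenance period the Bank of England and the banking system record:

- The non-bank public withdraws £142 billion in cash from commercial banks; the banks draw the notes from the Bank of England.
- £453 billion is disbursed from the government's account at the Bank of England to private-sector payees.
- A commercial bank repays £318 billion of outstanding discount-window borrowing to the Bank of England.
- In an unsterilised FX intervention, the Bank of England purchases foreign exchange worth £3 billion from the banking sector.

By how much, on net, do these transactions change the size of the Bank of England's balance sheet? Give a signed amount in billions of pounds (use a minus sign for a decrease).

Currency withdrawal £142 billion: only the composition of liabilities changes → 0.
Government spending £453 billion: only the composition of liabilities changes → 0.
Discount-window repayment £318 billion: a Bank of England asset is shed → −£318B.
FX purchase £3 billion: a Bank of England asset is acquired → +£3B.
Net: 0 + 0 − 318 + 3 = -£315 billion.

-£315 billion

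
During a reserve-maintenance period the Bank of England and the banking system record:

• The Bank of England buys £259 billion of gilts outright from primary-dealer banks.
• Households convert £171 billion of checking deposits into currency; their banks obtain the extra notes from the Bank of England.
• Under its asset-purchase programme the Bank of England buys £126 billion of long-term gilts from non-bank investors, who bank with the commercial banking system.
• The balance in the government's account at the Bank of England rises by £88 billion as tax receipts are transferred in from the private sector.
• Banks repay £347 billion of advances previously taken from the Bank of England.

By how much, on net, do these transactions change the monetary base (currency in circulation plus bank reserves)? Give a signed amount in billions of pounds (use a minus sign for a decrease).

OMO purchase (from banks) £259 billion: Bank of England balance sheet expands → +£259B.
Currency withdrawal £171 billion: just a shift between currency and reserves — both are base money → 0.
Asset purchase (from non-banks) £126 billion: Bank of England balance sheet expands → +£126B.
Government account inflow £88 billion: reserves shift to a non-base liability → −£88B.
Discount-window repayment £347 billion: Bank of England balance sheet contracts → −£347B.
Net: 259 + 0 + 126 − 88 − 347 = -£50 billion.

-£50 billion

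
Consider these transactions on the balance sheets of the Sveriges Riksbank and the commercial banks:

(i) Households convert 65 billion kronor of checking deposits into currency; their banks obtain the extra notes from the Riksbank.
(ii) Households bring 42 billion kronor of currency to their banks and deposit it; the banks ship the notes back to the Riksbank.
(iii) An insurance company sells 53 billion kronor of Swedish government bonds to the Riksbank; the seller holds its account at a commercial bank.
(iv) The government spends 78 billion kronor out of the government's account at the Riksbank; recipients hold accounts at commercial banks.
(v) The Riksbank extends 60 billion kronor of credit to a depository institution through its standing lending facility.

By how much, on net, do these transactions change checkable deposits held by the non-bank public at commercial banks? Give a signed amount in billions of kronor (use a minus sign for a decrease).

Riksbank balance sheet:
  Assets:      Securities +53B, Loans to banks +60B
  Liabilities: Bank reserves +168B, Currency in circulation +23B, Government deposits −78B
Commercial banking system:
  Assets:      Reserves at CB +168B
  Liabilities: Checkable deposits +108B, Borrowings from CB +60B
So the change in checkable deposits held by the non-bank public at commercial banks is +108 billion.

+108 billion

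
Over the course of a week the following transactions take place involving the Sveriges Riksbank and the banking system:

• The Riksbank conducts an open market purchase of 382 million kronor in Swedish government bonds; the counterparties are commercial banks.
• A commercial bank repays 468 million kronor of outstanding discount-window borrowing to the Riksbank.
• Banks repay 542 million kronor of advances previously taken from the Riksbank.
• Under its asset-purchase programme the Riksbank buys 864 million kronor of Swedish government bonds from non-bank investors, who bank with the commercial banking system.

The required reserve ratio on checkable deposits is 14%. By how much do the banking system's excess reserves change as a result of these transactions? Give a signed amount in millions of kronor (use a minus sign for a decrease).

OMO purchase (from banks) 382 million kronor: reserves +382M, deposits 0.
Discount-window repayment 468 million kronor: reserves −468M, deposits 0.
Discount-window repayment 542 million kronor: reserves −542M, deposits 0.
Asset purchase (from non-banks) 864 million kronor: reserves +864M, deposits +864M.
Totals: Δreserves = +236M, Δdeposits = +864M.
Δrequired reserves = 14% × +864M = +120.96M.
Δexcess reserves = Δreserves − Δrequired = +236M − (+120.96M) = +115.04 million.

+115.04 million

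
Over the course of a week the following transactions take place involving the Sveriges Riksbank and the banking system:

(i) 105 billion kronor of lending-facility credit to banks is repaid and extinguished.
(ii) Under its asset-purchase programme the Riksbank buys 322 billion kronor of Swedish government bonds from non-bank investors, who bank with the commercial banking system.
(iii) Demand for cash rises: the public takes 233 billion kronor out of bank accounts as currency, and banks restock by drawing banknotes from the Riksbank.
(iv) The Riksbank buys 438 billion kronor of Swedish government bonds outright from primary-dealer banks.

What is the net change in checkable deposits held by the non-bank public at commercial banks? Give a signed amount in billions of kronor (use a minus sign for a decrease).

+89 billion

Discount-window repayment 105 billion kronor: the counterparty is a bank, so public deposits are unchanged → 0.
Asset purchase (from non-banks) 322 billion kronor: non-bank counterparties' bank balances rise → +322B.
Currency withdrawal 233 billion kronor: non-bank counterparties' bank balances fall → −233B.
OMO purchase (from banks) 438 billion kronor: the counterparty is a bank, so public deposits are unchanged → 0.
Net: 0 + 322 − 233 + 0 = +89 billion.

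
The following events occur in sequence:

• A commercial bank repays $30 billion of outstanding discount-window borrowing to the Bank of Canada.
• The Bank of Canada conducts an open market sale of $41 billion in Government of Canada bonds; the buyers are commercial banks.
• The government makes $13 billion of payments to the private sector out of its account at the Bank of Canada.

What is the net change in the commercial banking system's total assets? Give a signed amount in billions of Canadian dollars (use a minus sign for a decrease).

-$17 billion

Discount-window repayment $30 billion: bank balance sheets shrink → −$30B.
OMO sale (to banks) $41 billion: just an asset swap on bank balance sheets → 0.
Government spending $13 billion: bank balance sheets expand → +$13B.
Net: −30 + 0 + 13 = -$17 billion.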